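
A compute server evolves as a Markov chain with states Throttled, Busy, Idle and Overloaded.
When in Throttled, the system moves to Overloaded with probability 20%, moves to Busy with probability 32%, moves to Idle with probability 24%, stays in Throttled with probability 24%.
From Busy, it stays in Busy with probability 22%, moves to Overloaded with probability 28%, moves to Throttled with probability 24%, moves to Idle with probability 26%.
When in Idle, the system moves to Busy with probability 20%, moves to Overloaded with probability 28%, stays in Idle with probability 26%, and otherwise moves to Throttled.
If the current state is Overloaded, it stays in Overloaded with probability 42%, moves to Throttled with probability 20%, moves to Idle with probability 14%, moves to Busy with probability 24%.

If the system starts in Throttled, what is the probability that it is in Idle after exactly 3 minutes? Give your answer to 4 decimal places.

Propagate the distribution vector 3 minutes from Throttled.
After 0 minutes: (1.0000, 0.0000, 0.0000, 0.0000)
After 1 minute: (0.2400, 0.3200, 0.2400, 0.2000)
After 2 minutes: (0.2368, 0.2432, 0.2312, 0.2888)
After 3 minutes: (0.2331, 0.2448, 0.2206, 0.3015)
P(in Idle after 3 minutes) = 0.2206

0.2206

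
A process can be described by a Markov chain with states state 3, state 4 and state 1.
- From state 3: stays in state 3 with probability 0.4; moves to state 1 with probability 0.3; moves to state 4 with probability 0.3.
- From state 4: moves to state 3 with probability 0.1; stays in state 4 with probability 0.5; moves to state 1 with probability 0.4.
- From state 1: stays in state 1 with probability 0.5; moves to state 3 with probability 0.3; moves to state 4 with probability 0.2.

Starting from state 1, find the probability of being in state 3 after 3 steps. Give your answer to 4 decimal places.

Propagate the distribution vector 3 steps from state 1.
After 0 steps: (0.0000, 0.0000, 1.0000)
After 1 step: (0.3000, 0.2000, 0.5000)
After 2 steps: (0.2900, 0.2900, 0.4200)
After 3 steps: (0.2710, 0.3160, 0.4130)
P(in state 3 after 3 steps) = 0.2710

0.2710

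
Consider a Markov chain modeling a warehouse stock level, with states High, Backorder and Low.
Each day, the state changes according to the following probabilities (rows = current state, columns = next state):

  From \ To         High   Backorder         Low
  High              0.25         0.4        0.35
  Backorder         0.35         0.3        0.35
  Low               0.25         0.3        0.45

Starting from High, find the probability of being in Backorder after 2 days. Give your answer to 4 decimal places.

Sum over the intermediate state after 1 day:
P = P(High→High)·P(High→Backorder) + P(High→Backorder)·P(Backorder→Backorder) + P(High→Low)·P(Low→Backorder)
  = 0.25×0.4 + 0.4×0.3 + 0.35×0.3
  = 0.1000 + 0.1200 + 0.1050 = 0.3250

0.3250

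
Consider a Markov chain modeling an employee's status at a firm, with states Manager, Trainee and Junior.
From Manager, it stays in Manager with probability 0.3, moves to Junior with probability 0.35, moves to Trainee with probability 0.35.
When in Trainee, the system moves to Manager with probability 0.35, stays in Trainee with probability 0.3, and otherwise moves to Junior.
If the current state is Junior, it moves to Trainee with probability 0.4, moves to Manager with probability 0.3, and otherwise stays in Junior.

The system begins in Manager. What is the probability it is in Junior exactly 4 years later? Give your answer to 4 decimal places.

Propagate the distribution vector 4 years from Manager.
After 0 years: (1.0000, 0.0000, 0.0000)
After 1 year: (0.3000, 0.3500, 0.3500)
After 2 years: (0.3175, 0.3500, 0.3325)
After 3 years: (0.3175, 0.3491, 0.3334)
After 4 years: (0.3175, 0.3492, 0.3333)
P(in Junior after 4 years) = 0.3333

0.3333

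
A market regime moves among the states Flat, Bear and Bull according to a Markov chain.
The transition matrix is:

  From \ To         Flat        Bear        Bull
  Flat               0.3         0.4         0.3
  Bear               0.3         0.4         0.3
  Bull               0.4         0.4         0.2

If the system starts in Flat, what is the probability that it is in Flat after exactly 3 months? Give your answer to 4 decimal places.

Propagate the distribution vector 3 months from Flat.
After 0 months: (1.0000, 0.0000, 0.0000)
After 1 month: (0.3000, 0.4000, 0.3000)
After 2 months: (0.3300, 0.4000, 0.2700)
After 3 months: (0.3270, 0.4000, 0.2730)
P(in Flat after 3 months) = 0.3270

0.3270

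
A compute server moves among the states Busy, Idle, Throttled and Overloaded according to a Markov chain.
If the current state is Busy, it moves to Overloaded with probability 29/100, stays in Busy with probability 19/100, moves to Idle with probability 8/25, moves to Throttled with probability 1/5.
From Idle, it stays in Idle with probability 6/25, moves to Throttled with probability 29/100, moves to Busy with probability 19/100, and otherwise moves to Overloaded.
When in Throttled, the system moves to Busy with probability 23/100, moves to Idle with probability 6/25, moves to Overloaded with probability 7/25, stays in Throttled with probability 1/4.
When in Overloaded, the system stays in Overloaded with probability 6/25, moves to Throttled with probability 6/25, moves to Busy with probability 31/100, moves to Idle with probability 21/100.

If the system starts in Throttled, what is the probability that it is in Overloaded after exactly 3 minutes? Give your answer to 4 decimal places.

0.2715

Propagate the distribution vector 3 minutes from Throttled.
After 0 minutes: (0.0000, 0.0000, 1.0000, 0.0000)
After 1 minute: (0.2300, 0.2400, 0.2500, 0.2800)
After 2 minutes: (0.2336, 0.2500, 0.2453, 0.2711)
After 3 minutes: (0.2323, 0.2506, 0.2456, 0.2715)
P(in Overloaded after 3 minutes) = 0.2715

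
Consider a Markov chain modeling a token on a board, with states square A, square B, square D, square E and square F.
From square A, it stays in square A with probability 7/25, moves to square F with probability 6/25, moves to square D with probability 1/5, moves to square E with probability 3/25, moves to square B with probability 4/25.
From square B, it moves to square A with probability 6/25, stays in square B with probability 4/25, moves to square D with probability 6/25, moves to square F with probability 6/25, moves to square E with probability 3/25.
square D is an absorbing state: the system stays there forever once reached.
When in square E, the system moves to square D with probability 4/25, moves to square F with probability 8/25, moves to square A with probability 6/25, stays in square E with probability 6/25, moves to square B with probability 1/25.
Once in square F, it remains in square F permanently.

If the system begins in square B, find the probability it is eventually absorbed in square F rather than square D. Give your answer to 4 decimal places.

0.5338

Let h(s) be the probability of absorption at square F starting from transient state s. Then h(square F) = 1 and h(square D) = 0. By first-step analysis:
h(square A) = 0.28·h(square A) + 0.16·h(square B) + 0.2·0 + 0.12·h(square E) + 0.24·1
h(square B) = 0.24·h(square A) + 0.16·h(square B) + 0.24·0 + 0.12·h(square E) + 0.24·1
h(square E) = 0.24·h(square A) + 0.04·h(square B) + 0.16·0 + 0.24·h(square E) + 0.32·1
Solving: h(square A) = 0.5561, h(square B) = 0.5338, h(square E) = 0.6248.
Starting from square B, the probability is 0.5338.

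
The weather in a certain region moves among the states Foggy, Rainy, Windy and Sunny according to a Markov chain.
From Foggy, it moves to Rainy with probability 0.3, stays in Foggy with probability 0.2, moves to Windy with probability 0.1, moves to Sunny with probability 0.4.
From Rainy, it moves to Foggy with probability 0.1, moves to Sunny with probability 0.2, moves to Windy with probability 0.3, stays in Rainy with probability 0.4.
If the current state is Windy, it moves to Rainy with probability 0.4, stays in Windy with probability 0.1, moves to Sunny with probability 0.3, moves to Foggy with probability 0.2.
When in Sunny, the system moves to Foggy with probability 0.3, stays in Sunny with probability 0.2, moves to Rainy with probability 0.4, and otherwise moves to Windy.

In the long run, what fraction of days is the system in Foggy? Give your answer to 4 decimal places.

0.1874

Let the stationary distribution be π with π = πP and π_1 + π_2 + π_3 + π_4 = 1.
π_1 = 0.2·π_1 + 0.1·π_2 + 0.2·π_3 + 0.3·π_4
π_2 = 0.3·π_1 + 0.4·π_2 + 0.4·π_3 + 0.4·π_4
π_3 = 0.1·π_1 + 0.3·π_2 + 0.1·π_3 + 0.1·π_4
Solving with the normalization constraint gives π = (0.1874, 0.3813, 0.1763, 0.2551).
So the stationary probability of Foggy is 0.1874.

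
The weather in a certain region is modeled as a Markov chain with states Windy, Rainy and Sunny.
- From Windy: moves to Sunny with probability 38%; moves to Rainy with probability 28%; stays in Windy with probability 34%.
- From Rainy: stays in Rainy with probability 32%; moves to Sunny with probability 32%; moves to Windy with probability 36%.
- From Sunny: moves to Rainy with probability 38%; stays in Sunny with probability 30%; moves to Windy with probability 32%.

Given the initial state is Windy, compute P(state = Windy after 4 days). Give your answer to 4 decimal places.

0.3399

Propagate the distribution vector 4 days from Windy.
After 0 days: (1.0000, 0.0000, 0.0000)
After 1 day: (0.3400, 0.2800, 0.3800)
After 2 days: (0.3380, 0.3292, 0.3328)
After 3 days: (0.3399, 0.3264, 0.3336)
After 4 days: (0.3399, 0.3264, 0.3337)
P(in Windy after 4 days) = 0.3399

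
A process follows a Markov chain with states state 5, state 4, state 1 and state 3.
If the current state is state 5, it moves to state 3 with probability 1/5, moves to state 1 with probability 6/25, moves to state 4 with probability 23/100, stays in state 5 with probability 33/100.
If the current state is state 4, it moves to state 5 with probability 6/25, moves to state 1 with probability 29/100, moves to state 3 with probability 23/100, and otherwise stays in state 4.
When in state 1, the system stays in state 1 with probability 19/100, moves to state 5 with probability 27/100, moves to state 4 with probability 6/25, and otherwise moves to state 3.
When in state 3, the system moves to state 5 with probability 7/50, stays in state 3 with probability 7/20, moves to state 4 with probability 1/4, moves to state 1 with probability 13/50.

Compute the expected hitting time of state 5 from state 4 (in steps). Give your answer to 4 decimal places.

4.5557

Let t(s) be the expected number of steps to first reach state 5 from state s, with t(state 5) = 0. Conditioning on the first step:
t(state 4) = 1 + 0.24·t(state 4) + 0.29·t(state 1) + 0.23·t(state 3)
t(state 1) = 1 + 0.24·t(state 4) + 0.19·t(state 1) + 0.3·t(state 3)
t(state 3) = 1 + 0.25·t(state 4) + 0.26·t(state 1) + 0.35·t(state 3)
Solving: t(state 4) = 4.5557, t(state 1) = 4.4646, t(state 3) = 5.0765.
Expected steps from state 4 to state 5: 4.5557.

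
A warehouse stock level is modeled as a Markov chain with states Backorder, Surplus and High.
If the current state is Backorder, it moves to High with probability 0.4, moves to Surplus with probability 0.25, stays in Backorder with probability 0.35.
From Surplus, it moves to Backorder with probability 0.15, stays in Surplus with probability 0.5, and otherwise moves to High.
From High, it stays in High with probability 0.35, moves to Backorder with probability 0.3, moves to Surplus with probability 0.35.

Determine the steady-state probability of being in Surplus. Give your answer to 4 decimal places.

Let the stationary distribution be π with π = πP and π_1 + π_2 + π_3 = 1.
π_1 = 0.35·π_1 + 0.15·π_2 + 0.3·π_3
π_2 = 0.25·π_1 + 0.5·π_2 + 0.35·π_3
Solving with the normalization constraint gives π = (0.2555, 0.3817, 0.3628).
So the stationary probability of Surplus is 0.3817.

0.3817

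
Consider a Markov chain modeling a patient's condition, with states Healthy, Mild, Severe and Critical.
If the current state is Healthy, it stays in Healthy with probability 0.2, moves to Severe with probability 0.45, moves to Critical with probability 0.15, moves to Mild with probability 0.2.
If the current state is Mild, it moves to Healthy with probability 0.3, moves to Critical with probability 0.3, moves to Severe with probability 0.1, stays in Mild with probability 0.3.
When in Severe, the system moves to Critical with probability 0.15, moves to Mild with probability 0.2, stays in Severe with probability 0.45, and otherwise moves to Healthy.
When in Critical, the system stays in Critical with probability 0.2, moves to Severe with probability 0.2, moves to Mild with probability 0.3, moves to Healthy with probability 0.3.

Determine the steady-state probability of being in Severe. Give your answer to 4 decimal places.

Let the stationary distribution be π with π = πP and π_1 + π_2 + π_3 + π_4 = 1.
π_1 = 0.2·π_1 + 0.3·π_2 + 0.2·π_3 + 0.3·π_4
π_2 = 0.2·π_1 + 0.3·π_2 + 0.2·π_3 + 0.3·π_4
π_3 = 0.45·π_1 + 0.1·π_2 + 0.45·π_3 + 0.2·π_4
Solving with the normalization constraint gives π = (0.2440, 0.2440, 0.3155, 0.1964).
So the stationary probability of Severe is 0.3155.

0.3155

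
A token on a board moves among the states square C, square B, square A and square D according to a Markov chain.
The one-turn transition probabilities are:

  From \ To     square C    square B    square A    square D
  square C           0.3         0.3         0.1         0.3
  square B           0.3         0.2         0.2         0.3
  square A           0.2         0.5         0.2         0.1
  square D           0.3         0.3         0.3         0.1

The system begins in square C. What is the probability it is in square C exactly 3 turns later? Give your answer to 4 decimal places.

Propagate the distribution vector 3 turns from square C.
After 0 turns: (1.0000, 0.0000, 0.0000, 0.0000)
After 1 turn: (0.3000, 0.3000, 0.1000, 0.3000)
After 2 turns: (0.2900, 0.2900, 0.2000, 0.2200)
After 3 turns: (0.2800, 0.3110, 0.1930, 0.2160)
P(in square C after 3 turns) = 0.2800

0.2800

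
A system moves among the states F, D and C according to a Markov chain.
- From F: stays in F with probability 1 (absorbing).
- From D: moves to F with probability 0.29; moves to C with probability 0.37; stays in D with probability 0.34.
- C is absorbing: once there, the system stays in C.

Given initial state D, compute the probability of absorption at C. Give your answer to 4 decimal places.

Let h(s) be the probability of absorption at C starting from transient state s. Then h(C) = 1 and h(F) = 0. By first-step analysis:
h(D) = 0.29·0 + 0.34·h(D) + 0.37·1
Solving: h(D) = 0.5606.
Starting from D, the probability is 0.5606.

0.5606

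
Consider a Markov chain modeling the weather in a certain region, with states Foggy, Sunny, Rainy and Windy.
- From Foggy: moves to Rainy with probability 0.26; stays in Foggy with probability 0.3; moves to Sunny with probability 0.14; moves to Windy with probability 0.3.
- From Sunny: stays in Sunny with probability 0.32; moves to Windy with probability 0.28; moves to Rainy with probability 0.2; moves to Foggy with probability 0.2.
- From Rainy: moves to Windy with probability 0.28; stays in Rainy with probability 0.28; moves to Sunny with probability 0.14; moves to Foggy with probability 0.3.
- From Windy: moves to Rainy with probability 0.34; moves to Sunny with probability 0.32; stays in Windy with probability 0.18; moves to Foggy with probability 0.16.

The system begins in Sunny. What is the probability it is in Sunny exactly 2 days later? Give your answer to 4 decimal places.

Propagate the distribution vector 2 days from Sunny.
After 0 days: (0.0000, 1.0000, 0.0000, 0.0000)
After 1 day: (0.2000, 0.3200, 0.2000, 0.2800)
After 2 days: (0.2288, 0.2480, 0.2672, 0.2560)
P(in Sunny after 2 days) = 0.2480

0.2480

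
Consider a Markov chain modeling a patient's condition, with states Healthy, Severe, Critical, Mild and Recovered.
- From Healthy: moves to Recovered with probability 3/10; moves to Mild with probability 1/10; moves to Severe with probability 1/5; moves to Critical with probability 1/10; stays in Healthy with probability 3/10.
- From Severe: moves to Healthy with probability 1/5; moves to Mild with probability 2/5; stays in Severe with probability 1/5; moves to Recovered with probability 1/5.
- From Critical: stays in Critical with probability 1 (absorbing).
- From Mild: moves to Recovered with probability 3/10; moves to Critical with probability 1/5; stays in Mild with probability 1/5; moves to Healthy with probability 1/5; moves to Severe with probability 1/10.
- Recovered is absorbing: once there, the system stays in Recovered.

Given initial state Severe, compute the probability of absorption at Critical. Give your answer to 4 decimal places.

Let h(s) be the probability of absorption at Critical starting from transient state s. Then h(Critical) = 1 and h(Recovered) = 0. By first-step analysis:
h(Healthy) = 0.3·h(Healthy) + 0.2·h(Severe) + 0.1·1 + 0.1·h(Mild) + 0.3·0
h(Severe) = 0.2·h(Healthy) + 0.2·h(Severe) + 0.4·h(Mild) + 0.2·0
h(Mild) = 0.2·h(Healthy) + 0.1·h(Severe) + 0.2·1 + 0.2·h(Mild) + 0.3·0
Solving: h(Healthy) = 0.2599, h(Severe) = 0.2373, h(Mild) = 0.3446.
Starting from Severe, the probability is 0.2373.

0.2373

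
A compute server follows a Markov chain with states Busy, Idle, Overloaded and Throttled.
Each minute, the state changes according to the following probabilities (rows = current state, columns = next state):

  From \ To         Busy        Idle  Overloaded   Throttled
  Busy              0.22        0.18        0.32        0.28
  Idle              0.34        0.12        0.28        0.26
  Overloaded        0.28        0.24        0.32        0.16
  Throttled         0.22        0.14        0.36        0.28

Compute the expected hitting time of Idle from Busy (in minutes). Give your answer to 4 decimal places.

Let t(s) be the expected number of minutes to first reach Idle from state s, with t(Idle) = 0. Conditioning on the first minute:
t(Busy) = 1 + 0.22·t(Busy) + 0.32·t(Overloaded) + 0.28·t(Throttled)
t(Overloaded) = 1 + 0.28·t(Busy) + 0.32·t(Overloaded) + 0.16·t(Throttled)
t(Throttled) = 1 + 0.22·t(Busy) + 0.36·t(Overloaded) + 0.28·t(Throttled)
Solving: t(Busy) = 5.2588, t(Overloaded) = 4.9196, t(Throttled) = 5.4555.
Expected minutes from Busy to Idle: 5.2588.

5.2588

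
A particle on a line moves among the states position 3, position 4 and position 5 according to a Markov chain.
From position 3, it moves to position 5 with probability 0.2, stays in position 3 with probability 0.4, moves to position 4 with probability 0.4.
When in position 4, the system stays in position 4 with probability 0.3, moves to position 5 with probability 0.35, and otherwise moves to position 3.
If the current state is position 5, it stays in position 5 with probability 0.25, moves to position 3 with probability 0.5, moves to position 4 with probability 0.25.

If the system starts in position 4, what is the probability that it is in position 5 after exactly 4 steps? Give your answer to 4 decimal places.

Propagate the distribution vector 4 steps from position 4.
After 0 steps: (0.0000, 1.0000, 0.0000)
After 1 step: (0.3500, 0.3000, 0.3500)
After 2 steps: (0.4200, 0.3175, 0.2625)
After 3 steps: (0.4104, 0.3289, 0.2608)
After 4 steps: (0.4096, 0.3280, 0.2624)
P(in position 5 after 4 steps) = 0.2624

0.2624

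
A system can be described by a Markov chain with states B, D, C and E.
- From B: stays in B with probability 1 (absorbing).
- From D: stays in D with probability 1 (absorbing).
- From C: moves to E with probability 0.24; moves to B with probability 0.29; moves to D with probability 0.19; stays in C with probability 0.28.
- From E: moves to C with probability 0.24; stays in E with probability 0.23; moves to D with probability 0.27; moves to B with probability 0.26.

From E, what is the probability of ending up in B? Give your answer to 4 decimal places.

0.5169

Let h(s) be the probability of absorption at B starting from transient state s. Then h(B) = 1 and h(D) = 0. By first-step analysis:
h(C) = 0.29·1 + 0.19·0 + 0.28·h(C) + 0.24·h(E)
h(E) = 0.26·1 + 0.27·0 + 0.24·h(C) + 0.23·h(E)
Solving: h(C) = 0.5751, h(E) = 0.5169.
Starting from E, the probability is 0.5169.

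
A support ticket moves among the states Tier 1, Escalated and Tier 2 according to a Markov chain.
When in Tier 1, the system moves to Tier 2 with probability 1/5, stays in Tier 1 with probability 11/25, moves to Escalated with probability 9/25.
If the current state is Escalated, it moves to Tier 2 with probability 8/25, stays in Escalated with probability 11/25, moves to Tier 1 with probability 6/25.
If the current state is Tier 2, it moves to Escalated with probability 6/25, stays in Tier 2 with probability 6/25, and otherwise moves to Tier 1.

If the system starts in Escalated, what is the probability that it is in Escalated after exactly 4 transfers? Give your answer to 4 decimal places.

0.3581

Propagate the distribution vector 4 transfers from Escalated.
After 0 transfers: (0.0000, 1.0000, 0.0000)
After 1 transfer: (0.2400, 0.4400, 0.3200)
After 2 transfers: (0.3776, 0.3568, 0.2656)
After 3 transfers: (0.3899, 0.3567, 0.2534)
After 4 transfers: (0.3889, 0.3581, 0.2529)
P(in Escalated after 4 transfers) = 0.3581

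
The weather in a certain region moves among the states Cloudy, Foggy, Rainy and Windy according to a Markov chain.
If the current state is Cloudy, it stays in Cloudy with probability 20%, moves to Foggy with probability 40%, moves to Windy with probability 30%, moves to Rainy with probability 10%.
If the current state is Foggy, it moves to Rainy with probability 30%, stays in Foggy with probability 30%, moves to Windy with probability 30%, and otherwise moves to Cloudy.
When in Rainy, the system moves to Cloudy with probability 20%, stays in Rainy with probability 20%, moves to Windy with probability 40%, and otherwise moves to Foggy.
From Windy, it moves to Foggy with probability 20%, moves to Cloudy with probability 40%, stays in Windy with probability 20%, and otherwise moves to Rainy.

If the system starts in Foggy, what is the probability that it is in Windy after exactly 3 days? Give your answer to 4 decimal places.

Propagate the distribution vector 3 days from Foggy.
After 0 days: (0.0000, 1.0000, 0.0000, 0.0000)
After 1 day: (0.1000, 0.3000, 0.3000, 0.3000)
After 2 days: (0.2300, 0.2500, 0.2200, 0.3000)
After 3 days: (0.2350, 0.2710, 0.2020, 0.2920)
P(in Windy after 3 days) = 0.2920

0.2920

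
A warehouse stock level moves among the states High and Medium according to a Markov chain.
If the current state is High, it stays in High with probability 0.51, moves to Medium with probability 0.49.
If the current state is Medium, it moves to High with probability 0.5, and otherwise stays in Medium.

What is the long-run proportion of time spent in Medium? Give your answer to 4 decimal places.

0.4949

Let the stationary distribution be π with π = πP and π_1 + π_2 = 1.
π_1 = 0.51·π_1 + 0.5·π_2
Solving with the normalization constraint gives π = (0.5051, 0.4949).
So the stationary probability of Medium is 0.4949.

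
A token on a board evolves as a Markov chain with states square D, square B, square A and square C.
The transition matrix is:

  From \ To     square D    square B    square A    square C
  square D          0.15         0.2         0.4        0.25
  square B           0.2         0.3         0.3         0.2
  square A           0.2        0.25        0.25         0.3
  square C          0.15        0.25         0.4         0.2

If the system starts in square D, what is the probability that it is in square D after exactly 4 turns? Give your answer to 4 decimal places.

0.1790

Propagate the distribution vector 4 turns from square D.
After 0 turns: (1.0000, 0.0000, 0.0000, 0.0000)
After 1 turn: (0.1500, 0.2000, 0.4000, 0.2500)
After 2 turns: (0.1800, 0.2525, 0.3200, 0.2475)
After 3 turns: (0.1786, 0.2536, 0.3268, 0.2410)
After 4 turns: (0.1790, 0.2538, 0.3256, 0.2416)
P(in square D after 4 turns) = 0.1790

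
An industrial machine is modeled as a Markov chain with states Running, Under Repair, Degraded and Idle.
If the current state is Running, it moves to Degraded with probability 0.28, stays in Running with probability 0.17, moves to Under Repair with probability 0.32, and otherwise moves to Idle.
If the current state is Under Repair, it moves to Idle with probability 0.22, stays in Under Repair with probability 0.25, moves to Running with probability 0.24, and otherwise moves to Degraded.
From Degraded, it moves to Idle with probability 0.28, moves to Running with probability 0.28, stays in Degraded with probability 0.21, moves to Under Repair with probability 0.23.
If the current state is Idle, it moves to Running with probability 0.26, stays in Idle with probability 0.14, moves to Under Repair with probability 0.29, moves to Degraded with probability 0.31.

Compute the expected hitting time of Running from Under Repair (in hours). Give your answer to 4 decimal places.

Let t(s) be the expected number of hours to first reach Running from state s, with t(Running) = 0. Conditioning on the first hour:
t(Under Repair) = 1 + 0.25·t(Under Repair) + 0.29·t(Degraded) + 0.22·t(Idle)
t(Degraded) = 1 + 0.23·t(Under Repair) + 0.21·t(Degraded) + 0.28·t(Idle)
t(Idle) = 1 + 0.29·t(Under Repair) + 0.31·t(Degraded) + 0.14·t(Idle)
Solving: t(Under Repair) = 3.9173, t(Degraded) = 3.7680, t(Idle) = 3.8420.
Expected hours from Under Repair to Running: 3.9173.

3.9173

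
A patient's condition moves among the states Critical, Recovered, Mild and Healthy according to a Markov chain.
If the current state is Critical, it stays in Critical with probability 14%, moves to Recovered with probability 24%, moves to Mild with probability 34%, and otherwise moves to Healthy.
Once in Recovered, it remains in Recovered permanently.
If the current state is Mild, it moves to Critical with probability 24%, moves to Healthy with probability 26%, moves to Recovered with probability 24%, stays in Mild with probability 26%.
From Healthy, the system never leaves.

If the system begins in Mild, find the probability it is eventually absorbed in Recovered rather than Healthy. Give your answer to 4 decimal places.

Let h(s) be the probability of absorption at Recovered starting from transient state s. Then h(Recovered) = 1 and h(Healthy) = 0. By first-step analysis:
h(Critical) = 0.14·h(Critical) + 0.24·1 + 0.34·h(Mild) + 0.28·0
h(Mild) = 0.24·h(Critical) + 0.24·1 + 0.26·h(Mild) + 0.26·0
Solving: h(Critical) = 0.4672, h(Mild) = 0.4758.
Starting from Mild, the probability is 0.4758.

0.4758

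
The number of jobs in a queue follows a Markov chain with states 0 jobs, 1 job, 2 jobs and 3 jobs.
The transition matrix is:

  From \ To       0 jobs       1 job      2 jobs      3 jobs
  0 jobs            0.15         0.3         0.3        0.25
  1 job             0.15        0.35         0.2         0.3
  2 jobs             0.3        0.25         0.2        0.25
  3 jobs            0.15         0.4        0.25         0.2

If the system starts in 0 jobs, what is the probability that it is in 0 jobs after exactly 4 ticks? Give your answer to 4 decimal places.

Propagate the distribution vector 4 ticks from 0 jobs.
After 0 ticks: (1.0000, 0.0000, 0.0000, 0.0000)
After 1 tick: (0.1500, 0.3000, 0.3000, 0.2500)
After 2 ticks: (0.1950, 0.3250, 0.2275, 0.2525)
After 3 ticks: (0.1841, 0.3301, 0.2321, 0.2536)
After 4 ticks: (0.1848, 0.3303, 0.2311, 0.2538)
P(in 0 jobs after 4 ticks) = 0.1848

0.1848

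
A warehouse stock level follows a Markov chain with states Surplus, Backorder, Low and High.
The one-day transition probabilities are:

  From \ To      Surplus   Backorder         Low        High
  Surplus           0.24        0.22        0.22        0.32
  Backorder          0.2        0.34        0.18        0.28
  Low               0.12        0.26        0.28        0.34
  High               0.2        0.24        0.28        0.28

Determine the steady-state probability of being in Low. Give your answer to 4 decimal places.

0.2419

Let the stationary distribution be π with π = πP and π_1 + π_2 + π_3 + π_4 = 1.
π_1 = 0.24·π_1 + 0.2·π_2 + 0.12·π_3 + 0.2·π_4
π_2 = 0.22·π_1 + 0.34·π_2 + 0.26·π_3 + 0.24·π_4
π_3 = 0.22·π_1 + 0.18·π_2 + 0.28·π_3 + 0.28·π_4
Solving with the normalization constraint gives π = (0.1882, 0.2679, 0.2419, 0.3020).
So the stationary probability of Low is 0.2419.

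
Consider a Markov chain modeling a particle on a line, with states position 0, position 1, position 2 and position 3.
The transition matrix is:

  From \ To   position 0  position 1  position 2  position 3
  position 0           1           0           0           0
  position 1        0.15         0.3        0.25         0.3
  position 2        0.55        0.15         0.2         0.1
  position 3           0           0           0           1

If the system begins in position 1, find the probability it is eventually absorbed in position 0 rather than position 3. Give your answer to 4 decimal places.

0.4928

Let h(s) be the probability of absorption at position 0 starting from transient state s. Then h(position 0) = 1 and h(position 3) = 0. By first-step analysis:
h(position 1) = 0.15·1 + 0.3·h(position 1) + 0.25·h(position 2) + 0.3·0
h(position 2) = 0.55·1 + 0.15·h(position 1) + 0.2·h(position 2) + 0.1·0
Solving: h(position 1) = 0.4928, h(position 2) = 0.7799.
Starting from position 1, the probability is 0.4928.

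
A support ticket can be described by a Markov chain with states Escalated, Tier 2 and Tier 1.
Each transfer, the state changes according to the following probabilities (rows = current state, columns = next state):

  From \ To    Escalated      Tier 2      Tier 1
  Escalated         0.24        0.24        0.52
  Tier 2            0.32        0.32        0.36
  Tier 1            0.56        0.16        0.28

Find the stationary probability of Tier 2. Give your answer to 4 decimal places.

Let the stationary distribution be π with π = πP and π_1 + π_2 + π_3 = 1.
π_1 = 0.24·π_1 + 0.32·π_2 + 0.56·π_3
π_2 = 0.24·π_1 + 0.32·π_2 + 0.16·π_3
Solving with the normalization constraint gives π = (0.3830, 0.2270, 0.3901).
So the stationary probability of Tier 2 is 0.2270.

0.2270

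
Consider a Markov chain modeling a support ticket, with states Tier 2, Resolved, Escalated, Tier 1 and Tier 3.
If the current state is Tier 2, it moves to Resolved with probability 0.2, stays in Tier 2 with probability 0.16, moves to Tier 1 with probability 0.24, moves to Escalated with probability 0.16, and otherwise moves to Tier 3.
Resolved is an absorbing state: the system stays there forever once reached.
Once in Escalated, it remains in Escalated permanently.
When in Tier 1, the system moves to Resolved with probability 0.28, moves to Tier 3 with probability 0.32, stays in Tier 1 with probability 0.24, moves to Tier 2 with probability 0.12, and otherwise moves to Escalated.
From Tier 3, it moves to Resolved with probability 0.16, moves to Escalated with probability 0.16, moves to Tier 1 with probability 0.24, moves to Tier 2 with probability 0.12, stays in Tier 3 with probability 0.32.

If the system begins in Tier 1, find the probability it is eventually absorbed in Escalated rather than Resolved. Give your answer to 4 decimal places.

0.2837

Let h(s) be the probability of absorption at Escalated starting from transient state s. Then h(Escalated) = 1 and h(Resolved) = 0. By first-step analysis:
h(Tier 2) = 0.16·h(Tier 2) + 0.2·0 + 0.16·1 + 0.24·h(Tier 1) + 0.24·h(Tier 3)
h(Tier 1) = 0.12·h(Tier 2) + 0.28·0 + 0.04·1 + 0.24·h(Tier 1) + 0.32·h(Tier 3)
h(Tier 3) = 0.12·h(Tier 2) + 0.16·0 + 0.16·1 + 0.24·h(Tier 1) + 0.32·h(Tier 3)
Solving: h(Tier 2) = 0.3869, h(Tier 1) = 0.2837, h(Tier 3) = 0.4037.
Starting from Tier 1, the probability is 0.2837.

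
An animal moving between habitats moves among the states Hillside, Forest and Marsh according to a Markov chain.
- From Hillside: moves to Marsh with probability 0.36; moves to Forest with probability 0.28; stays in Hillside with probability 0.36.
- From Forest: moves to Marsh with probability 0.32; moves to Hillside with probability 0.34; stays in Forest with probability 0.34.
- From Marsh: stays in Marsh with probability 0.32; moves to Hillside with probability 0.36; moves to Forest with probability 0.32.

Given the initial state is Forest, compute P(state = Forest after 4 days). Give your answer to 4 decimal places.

Propagate the distribution vector 4 days from Forest.
After 0 days: (0.0000, 1.0000, 0.0000)
After 1 day: (0.3400, 0.3400, 0.3200)
After 2 days: (0.3532, 0.3132, 0.3336)
After 3 days: (0.3537, 0.3121, 0.3341)
After 4 days: (0.3538, 0.3121, 0.3341)
P(in Forest after 4 days) = 0.3121

0.3121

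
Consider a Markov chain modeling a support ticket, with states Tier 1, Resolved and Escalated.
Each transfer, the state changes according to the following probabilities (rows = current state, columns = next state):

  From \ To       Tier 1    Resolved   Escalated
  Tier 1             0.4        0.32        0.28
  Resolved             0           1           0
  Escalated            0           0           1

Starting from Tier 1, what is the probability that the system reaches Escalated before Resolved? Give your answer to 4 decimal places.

Let h(s) be the probability of absorption at Escalated starting from transient state s. Then h(Escalated) = 1 and h(Resolved) = 0. By first-step analysis:
h(Tier 1) = 0.4·h(Tier 1) + 0.32·0 + 0.28·1
Solving: h(Tier 1) = 0.4667.
Starting from Tier 1, the probability is 0.4667.

0.4667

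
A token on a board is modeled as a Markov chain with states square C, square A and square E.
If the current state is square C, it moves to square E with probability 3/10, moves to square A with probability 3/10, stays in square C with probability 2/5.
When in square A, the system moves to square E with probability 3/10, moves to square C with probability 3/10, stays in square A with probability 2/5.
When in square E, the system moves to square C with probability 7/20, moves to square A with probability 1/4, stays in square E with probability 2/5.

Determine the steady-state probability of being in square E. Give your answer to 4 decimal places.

Let the stationary distribution be π with π = πP and π_1 + π_2 + π_3 = 1.
π_1 = 0.4·π_1 + 0.3·π_2 + 0.35·π_3
π_2 = 0.3·π_1 + 0.4·π_2 + 0.25·π_3
Solving with the normalization constraint gives π = (0.3519, 0.3148, 0.3333).
So the stationary probability of square E is 0.3333.

0.3333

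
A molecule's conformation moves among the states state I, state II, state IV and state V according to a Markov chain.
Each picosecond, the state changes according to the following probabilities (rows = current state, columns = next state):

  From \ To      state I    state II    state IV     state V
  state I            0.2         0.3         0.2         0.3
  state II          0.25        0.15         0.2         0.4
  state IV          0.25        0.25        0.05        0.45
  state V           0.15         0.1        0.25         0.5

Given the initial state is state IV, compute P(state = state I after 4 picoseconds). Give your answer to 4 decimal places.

0.1967

Propagate the distribution vector 4 picoseconds from state IV.
After 0 picoseconds: (0.0000, 0.0000, 1.0000, 0.0000)
After 1 picosecond: (0.2500, 0.2500, 0.0500, 0.4500)
After 2 picoseconds: (0.1925, 0.1700, 0.2150, 0.4225)
After 3 picoseconds: (0.1981, 0.1793, 0.1889, 0.4338)
After 4 picoseconds: (0.1967, 0.1769, 0.1934, 0.4330)
P(in state I after 4 picoseconds) = 0.1967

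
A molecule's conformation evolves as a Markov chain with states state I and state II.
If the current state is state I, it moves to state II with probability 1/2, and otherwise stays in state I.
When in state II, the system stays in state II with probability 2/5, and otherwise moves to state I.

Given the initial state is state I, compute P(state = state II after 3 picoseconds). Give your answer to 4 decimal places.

Propagate the distribution vector 3 picoseconds from state I.
After 0 picoseconds: (1.0000, 0.0000)
After 1 picosecond: (0.5000, 0.5000)
After 2 picoseconds: (0.5500, 0.4500)
After 3 picoseconds: (0.5450, 0.4550)
P(in state II after 3 picoseconds) = 0.4550

0.4550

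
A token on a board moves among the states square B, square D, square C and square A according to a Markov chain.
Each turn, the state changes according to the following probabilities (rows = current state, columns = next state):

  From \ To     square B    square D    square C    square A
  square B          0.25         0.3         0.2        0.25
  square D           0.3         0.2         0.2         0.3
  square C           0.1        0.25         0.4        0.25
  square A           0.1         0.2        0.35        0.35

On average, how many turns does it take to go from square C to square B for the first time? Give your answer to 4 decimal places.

6.9035

Let t(s) be the expected number of turns to first reach square B from state s, with t(square B) = 0. Conditioning on the first turn:
t(square D) = 1 + 0.2·t(square D) + 0.2·t(square C) + 0.3·t(square A)
t(square C) = 1 + 0.25·t(square D) + 0.4·t(square C) + 0.25·t(square A)
t(square A) = 1 + 0.2·t(square D) + 0.35·t(square C) + 0.35·t(square A)
Solving: t(square D) = 5.5920, t(square C) = 6.9035, t(square A) = 6.9763.
Expected turns from square C to square B: 6.9035.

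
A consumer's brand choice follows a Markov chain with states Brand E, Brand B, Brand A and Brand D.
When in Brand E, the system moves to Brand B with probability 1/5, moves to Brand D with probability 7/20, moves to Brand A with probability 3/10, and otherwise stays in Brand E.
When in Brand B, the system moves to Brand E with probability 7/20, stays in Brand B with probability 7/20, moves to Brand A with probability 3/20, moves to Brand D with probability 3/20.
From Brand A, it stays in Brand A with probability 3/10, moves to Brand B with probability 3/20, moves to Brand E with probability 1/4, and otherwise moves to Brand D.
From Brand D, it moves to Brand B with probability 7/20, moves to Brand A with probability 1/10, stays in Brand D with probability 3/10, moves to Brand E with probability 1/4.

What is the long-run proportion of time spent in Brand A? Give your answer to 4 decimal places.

Let the stationary distribution be π with π = πP and π_1 + π_2 + π_3 + π_4 = 1.
π_1 = 0.15·π_1 + 0.35·π_2 + 0.25·π_3 + 0.25·π_4
π_2 = 0.2·π_1 + 0.35·π_2 + 0.15·π_3 + 0.35·π_4
π_3 = 0.3·π_1 + 0.15·π_2 + 0.3·π_3 + 0.1·π_4
Solving with the normalization constraint gives π = (0.2519, 0.2712, 0.2049, 0.2719).
So the stationary probability of Brand A is 0.2049.

0.2049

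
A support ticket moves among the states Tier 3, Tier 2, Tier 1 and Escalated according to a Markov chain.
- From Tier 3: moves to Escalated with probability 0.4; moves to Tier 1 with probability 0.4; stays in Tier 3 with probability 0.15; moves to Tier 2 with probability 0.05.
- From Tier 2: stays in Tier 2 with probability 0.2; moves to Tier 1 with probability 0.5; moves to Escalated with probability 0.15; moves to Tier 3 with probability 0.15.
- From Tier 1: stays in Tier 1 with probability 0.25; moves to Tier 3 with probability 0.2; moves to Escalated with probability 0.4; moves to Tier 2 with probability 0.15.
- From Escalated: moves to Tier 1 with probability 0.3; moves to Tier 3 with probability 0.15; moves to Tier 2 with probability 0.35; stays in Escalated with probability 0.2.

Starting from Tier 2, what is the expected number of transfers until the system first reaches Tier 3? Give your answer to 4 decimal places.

5.9531

Let t(s) be the expected number of transfers to first reach Tier 3 from state s, with t(Tier 3) = 0. Conditioning on the first transfer:
t(Tier 2) = 1 + 0.2·t(Tier 2) + 0.5·t(Tier 1) + 0.15·t(Escalated)
t(Tier 1) = 1 + 0.15·t(Tier 2) + 0.25·t(Tier 1) + 0.4·t(Escalated)
t(Escalated) = 1 + 0.35·t(Tier 2) + 0.3·t(Tier 1) + 0.2·t(Escalated)
Solving: t(Tier 2) = 5.9531, t(Tier 1) = 5.7246, t(Escalated) = 6.0012.
Expected transfers from Tier 2 to Tier 3: 5.9531.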